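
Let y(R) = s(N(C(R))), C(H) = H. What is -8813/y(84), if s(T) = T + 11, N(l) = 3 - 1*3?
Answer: -8813/11 ≈ -801.18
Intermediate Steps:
N(l) = 0 (N(l) = 3 - 3 = 0)
s(T) = 11 + T
y(R) = 11 (y(R) = 11 + 0 = 11)
-8813/y(84) = -8813/11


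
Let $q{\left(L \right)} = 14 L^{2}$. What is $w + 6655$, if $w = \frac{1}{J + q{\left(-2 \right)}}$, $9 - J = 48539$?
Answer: $\frac{322594469}{48474} \approx 6655.0$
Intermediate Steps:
$J = -48530$ ($J = 9 - 48539 = -48530$)
$w = - \frac{1}{48474}$ ($w = \frac{1}{-48530 + 14 \left(-2\right)^{2}} = \frac{1}{-48530 + 14 \cdot 4} = \frac{1}{-48530 + 56} = \frac{1}{-48474} = - \frac{1}{48474} \approx -2.063 \cdot 10^{-5}$)
$w + 6655 = - \frac{1}{48474} + 6655 = \frac{322594469}{48474}$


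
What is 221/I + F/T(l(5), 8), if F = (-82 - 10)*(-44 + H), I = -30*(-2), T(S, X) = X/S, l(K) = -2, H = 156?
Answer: 154781/60 ≈ 2579.7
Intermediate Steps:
I = 60
F = -10304 (F = (-82 - 10)*(-44 + 156) = -92*112 = -10304)
221/I + F/T(l(5), 8) = 221/60 - 10304/(8/(-2)) = 221*(1/60) - 10304/(8*(-1/2)) = 221/60 - 10304/(-4) = 221/60 - 10304*(-1/4) = 221/60 + 2576 = 154781/60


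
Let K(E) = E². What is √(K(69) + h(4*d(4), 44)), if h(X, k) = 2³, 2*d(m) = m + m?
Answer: √4769 ≈ 69.058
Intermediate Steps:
d(m) = m (d(m) = (m + m)/2 = (2*m)/2 = m)
h(X, k) = 8
√(K(69) + h(4*d(4), 44)) = √(69² + 8) = √(4761 + 8) = √4769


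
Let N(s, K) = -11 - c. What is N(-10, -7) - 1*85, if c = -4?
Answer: -92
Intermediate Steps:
N(s, K) = -7 (N(s, K) = -11 - 1*(-4) = -11 + 4 = -7)
N(-10, -7) - 1*85 = -7 - 1*85 = -7 - 85 = -92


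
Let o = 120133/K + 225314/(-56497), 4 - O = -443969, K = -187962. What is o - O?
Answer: -4714726783434091/10619289114 ≈ -4.4398e+5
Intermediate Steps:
O = 443973 (O = 4 - 1*(-443969) = 4 + 443969 = 443973)
o = -49137624169/10619289114 (o = 120133/(-187962) + 225314/(-56497) = 120133*(-1/187962) + 225314*(-1/56497) = -120133/187962 - 225314/56497 = -49137624169/10619289114 ≈ -4.6272)
o - O = -49137624169/10619289114 - 1*443973 = -49137624169/10619289114 - 443973 = -4714726783434091/10619289114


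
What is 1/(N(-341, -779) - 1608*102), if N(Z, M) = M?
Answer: -1/164795 ≈ -6.0681e-6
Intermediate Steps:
1/(N(-341, -779) - 1608*102) = 1/(-779 - 1608*102) = 1/(-779 - 164016) = 1/(-164795) = -1/164795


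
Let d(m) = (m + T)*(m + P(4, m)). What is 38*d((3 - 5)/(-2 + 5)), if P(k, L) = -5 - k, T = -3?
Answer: 12122/9 ≈ 1346.9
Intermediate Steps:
d(m) = (-9 + m)*(-3 + m) (d(m) = (m - 3)*(m + (-5 - 1*4)) = (-3 + m)*(m + (-5 - 4)) = (-3 + m)*(m - 9) = (-3 + m)*(-9 + m) = (-9 + m)*(-3 + m))
38*d((3 - 5)/(-2 + 5)) = 38*(27 + ((3 - 5)/(-2 + 5))² - 12*(3 - 5)/(-2 + 5)) = 38*(27 + (-2/3)² - (-24)/3) = 38*(27 + (-2*⅓)² - (-24)/3) = 38*(27 + (-⅔)² - 12*(-⅔)) = 38*(27 + 4/9 + 8) = 38*(319/9) = 12122/9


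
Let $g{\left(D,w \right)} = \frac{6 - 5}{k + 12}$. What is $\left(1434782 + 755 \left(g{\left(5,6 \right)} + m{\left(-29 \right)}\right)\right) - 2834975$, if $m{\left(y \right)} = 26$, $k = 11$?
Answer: $- \frac{31752194}{23} \approx -1.3805 \cdot 10^{6}$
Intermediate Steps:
$g{\left(D,w \right)} = \frac{1}{23}$ ($g{\left(D,w \right)} = \frac{6 - 5}{11 + 12} = 1 \cdot \frac{1}{23} = \frac{1}{23}$)
$\left(1434782 + 755 \left(g{\left(5,6 \right)} + m{\left(-29 \right)}\right)\right) - 2834975 = \left(1434782 + 755 \left(\frac{1}{23} + 26\right)\right) - 2834975 = \left(1434782 + 755 \cdot \frac{599}{23}\right) - 2834975 = \left(1434782 + \frac{452245}{23}\right) - 2834975 = \frac{33452231}{23} - 2834975 = - \frac{31752194}{23}$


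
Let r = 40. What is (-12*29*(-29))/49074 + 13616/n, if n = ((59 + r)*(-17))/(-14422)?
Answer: 1606112668214/13765257 ≈ 1.1668e+5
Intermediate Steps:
n = 1683/14422 (n = ((59 + 40)*(-17))/(-14422) = (99*(-17))*(-1/14422) = -1683*(-1/14422) = 1683/14422 ≈ 0.11670)
(-12*29*(-29))/49074 + 13616/n = (-12*29*(-29))/49074 + 13616/(1683/14422) = -348*(-29)*(1/49074) + 13616*(14422/1683) = 10092*(1/49074) + 196369952/1683 = 1682/8179 + 196369952/1683 = 1606112668214/13765257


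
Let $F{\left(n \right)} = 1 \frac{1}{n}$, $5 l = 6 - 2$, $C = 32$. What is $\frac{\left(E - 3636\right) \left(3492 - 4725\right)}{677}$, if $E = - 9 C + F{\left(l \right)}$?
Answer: $\frac{19347003}{2708} \approx 7144.4$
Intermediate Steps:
$l = \frac{4}{5}$ ($l = \frac{6 - 2}{5} = \frac{1}{5} \cdot 4 = \frac{4}{5} \approx 0.8$)
$F{\left(n \right)} = \frac{1}{n}$
$E = - \frac{1147}{4}$ ($E = \left(-9\right) 32 + \frac{1}{\frac{4}{5}} = -288 + \frac{5}{4} = - \frac{1147}{4} \approx -286.75$)
$\frac{\left(E - 3636\right) \left(3492 - 4725\right)}{677} = \frac{\left(- \frac{1147}{4} - 3636\right) \left(3492 - 4725\right)}{677} = \left(- \frac{15691}{4}\right) \left(-1233\right) \frac{1}{677} = \frac{19347003}{4} \cdot \frac{1}{677} = \frac{19347003}{2708}$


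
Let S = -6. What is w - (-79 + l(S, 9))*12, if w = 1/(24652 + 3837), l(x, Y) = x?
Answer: 29058781/28489 ≈ 1020.0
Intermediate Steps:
w = 1/28489 ≈ 3.5101e-5
w - (-79 + l(S, 9))*12 = 1/28489 - (-79 - 6)*12 = 1/28489 - (-85)*12 = 1/28489 - 1*(-1020) = 1/28489 + 1020 = 29058781/28489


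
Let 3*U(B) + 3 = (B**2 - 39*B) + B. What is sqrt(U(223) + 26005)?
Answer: sqrt(357801)/3 ≈ 199.39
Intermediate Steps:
U(B) = -1 - 38*B/3 + B**2/3 (U(B) = -1 + ((B**2 - 39*B) + B)/3 = -1 + (B**2 - 38*B)/3 = -1 + (-38*B/3 + B**2/3) = -1 - 38*B/3 + B**2/3)
sqrt(U(223) + 26005) = sqrt((-1 - 38/3*223 + (1/3)*223**2) + 26005) = sqrt((-1 - 8474/3 + (1/3)*49729) + 26005) = sqrt((-1 - 8474/3 + 49729/3) + 26005) = sqrt(41252/3 + 26005) = sqrt(119267/3) = sqrt(357801)/3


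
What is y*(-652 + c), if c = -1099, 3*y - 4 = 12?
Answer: -28016/3 ≈ -9338.7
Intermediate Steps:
y = 16/3 (y = 4/3 + (⅓)*12 = 4/3 + 4 = 16/3 ≈ 5.3333)
y*(-652 + c) = 16*(-652 - 1099)/3 = (16/3)*(-1751) = -28016/3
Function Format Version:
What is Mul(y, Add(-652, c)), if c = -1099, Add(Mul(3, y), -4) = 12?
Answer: Rational(-28016, 3) ≈ -9338.7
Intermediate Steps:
y = Rational(16, 3) (y = Add(Rational(4, 3), Mul(Rational(1, 3), 12)) = Add(Rational(4, 3), 4) = Rational(16, 3) ≈ 5.3333)
Mul(y, Add(-652, c)) = Mul(Rational(16, 3), Add(-652, -1099)) = Mul(Rational(16, 3), -1751) = Rational(-28016, 3)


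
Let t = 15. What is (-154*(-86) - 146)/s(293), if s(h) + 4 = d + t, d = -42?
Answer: -13098/31 ≈ -422.52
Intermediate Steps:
s(h) = -31 (s(h) = -4 + (-42 + 15) = -4 - 27 = -31)
(-154*(-86) - 146)/s(293) = (-154*(-86) - 146)/(-31) = (13244 - 146)*(-1/31) = 13098*(-1/31) = -13098/31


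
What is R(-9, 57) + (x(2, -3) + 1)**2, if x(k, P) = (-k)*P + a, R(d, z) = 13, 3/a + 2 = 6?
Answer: 1169/16 ≈ 73.063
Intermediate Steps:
a = 3/4 (a = 3/(-2 + 6) = 3/4 ≈ 0.75000)
x(k, P) = 3/4 - P*k (x(k, P) = (-k)*P + 3/4 = -P*k + 3/4 = 3/4 - P*k)
R(-9, 57) + (x(2, -3) + 1)**2 = 13 + ((3/4 - 1*(-3)*2) + 1)**2 = 13 + ((3/4 + 6) + 1)**2 = 13 + (27/4 + 1)**2 = 13 + (31/4)**2 = 13 + 961/16 = 1169/16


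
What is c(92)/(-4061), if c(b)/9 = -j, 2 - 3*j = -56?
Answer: 174/4061 ≈ 0.042847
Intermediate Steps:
j = 58/3 (j = ⅔ - ⅓*(-56) = ⅔ + 56/3 = 58/3 ≈ 19.333)
c(b) = -174 (c(b) = 9*(-1*58/3) = 9*(-58/3) = -174)
c(92)/(-4061) = -174/(-4061) = -174*(-1/4061) = 174/4061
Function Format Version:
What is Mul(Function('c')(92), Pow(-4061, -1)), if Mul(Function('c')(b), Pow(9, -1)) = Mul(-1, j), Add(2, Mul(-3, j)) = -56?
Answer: Rational(174, 4061) ≈ 0.042847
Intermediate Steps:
j = Rational(58, 3) (j = Add(Rational(2, 3), Mul(Rational(-1, 3), -56)) = Add(Rational(2, 3), Rational(56, 3)) = Rational(58, 3) ≈ 19.333)
Function('c')(b) = -174 (Function('c')(b) = Mul(9, Mul(-1, Rational(58, 3))) = Mul(9, Rational(-58, 3)) = -174)
Mul(Function('c')(92), Pow(-4061, -1)) = Mul(-174, Pow(-4061, -1)) = Mul(-174, Rational(-1, 4061)) = Rational(174, 4061)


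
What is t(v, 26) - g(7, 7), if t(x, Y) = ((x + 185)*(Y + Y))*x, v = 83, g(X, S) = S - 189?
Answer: 1156870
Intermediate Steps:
g(X, S) = -189 + S
t(x, Y) = 2*Y*x*(185 + x) (t(x, Y) = ((185 + x)*(2*Y))*x = (2*Y*(185 + x))*x = 2*Y*x*(185 + x))
t(v, 26) - g(7, 7) = 2*26*83*(185 + 83) - (-189 + 7) = 2*26*83*268 - 1*(-182) = 1156688 + 182 = 1156870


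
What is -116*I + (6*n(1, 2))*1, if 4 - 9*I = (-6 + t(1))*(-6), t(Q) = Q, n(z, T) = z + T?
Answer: 3178/9 ≈ 353.11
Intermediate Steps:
n(z, T) = T + z
I = -26/9 (I = 4/9 - (-6 + 1)*(-6)/9 = 4/9 - (-5)*(-6)/9 = 4/9 - ⅑*30 = 4/9 - 10/3 = -26/9 ≈ -2.8889)
-116*I + (6*n(1, 2))*1 = -116*(-26/9) + (6*(2 + 1))*1 = 3016/9 + (6*3)*1 = 3016/9 + 18*1 = 3016/9 + 18 = 3178/9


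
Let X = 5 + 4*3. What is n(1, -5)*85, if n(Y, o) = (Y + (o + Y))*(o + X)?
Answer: -3060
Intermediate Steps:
X = 17 (X = 5 + 12 = 17)
n(Y, o) = (17 + o)*(o + 2*Y) (n(Y, o) = (Y + (o + Y))*(o + 17) = (Y + (Y + o))*(17 + o) = (o + 2*Y)*(17 + o) = (17 + o)*(o + 2*Y))
n(1, -5)*85 = ((-5)**2 + 17*(-5) + 34*1 + 2*1*(-5))*85 = (25 - 85 + 34 - 10)*85 = -36*85 = -3060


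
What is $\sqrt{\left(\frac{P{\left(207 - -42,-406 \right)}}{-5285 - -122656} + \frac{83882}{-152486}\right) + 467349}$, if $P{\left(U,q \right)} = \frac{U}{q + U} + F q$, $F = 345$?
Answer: $\frac{5 \sqrt{36899506369535008330550487653}}{1404948593021} \approx 683.63$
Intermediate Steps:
$P{\left(U,q \right)} = 345 q + \frac{U}{U + q}$ ($P{\left(U,q \right)} = \frac{U}{q + U} + 345 q = \frac{U}{U + q} + 345 q = 345 q + \frac{U}{U + q}$)
$\sqrt{\left(\frac{P{\left(207 - -42,-406 \right)}}{-5285 - -122656} + \frac{83882}{-152486}\right) + 467349} = \sqrt{\left(\frac{\frac{1}{\left(207 - -42\right) - 406} \left(\left(207 - -42\right) + 345 \left(-406\right)^{2} + 345 \left(207 - -42\right) \left(-406\right)\right)}{-5285 - -122656} + \frac{83882}{-152486}\right) + 467349} = \sqrt{\left(\frac{\frac{1}{\left(207 + 42\right) - 406} \left(\left(207 + 42\right) + 345 \cdot 164836 + 345 \left(207 + 42\right) \left(-406\right)\right)}{-5285 + 122656} + 83882 \left(- \frac{1}{152486}\right)\right) + 467349} = \sqrt{\left(\frac{\frac{1}{249 - 406} \left(249 + 56868420 + 345 \cdot 249 \left(-406\right)\right)}{117371} - \frac{41941}{76243}\right) + 467349} = \sqrt{\left(\frac{249 + 56868420 - 34877430}{-157} \cdot \frac{1}{117371} - \frac{41941}{76243}\right) + 467349} = \sqrt{\left(\left(- \frac{1}{157}\right) 21991239 \cdot \frac{1}{117371} - \frac{41941}{76243}\right) + 467349} = \sqrt{\left(\left(- \frac{21991239}{157}\right) \frac{1}{117371} - \frac{41941}{76243}\right) + 467349} = \sqrt{\left(- \frac{21991239}{18427247} - \frac{41941}{76243}\right) + 467349} = \sqrt{- \frac{2449535201504}{1404948593021} + 467349} = \sqrt{\frac{656598870464569825}{1404948593021}} = \frac{5 \sqrt{36899506369535008330550487653}}{1404948593021}$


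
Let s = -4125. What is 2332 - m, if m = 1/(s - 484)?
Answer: 10748189/4609 ≈ 2332.0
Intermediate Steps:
m = -1/4609 (m = 1/(-4125 - 484) = 1/(-4609) = -1/4609 ≈ -0.00021697)
2332 - m = 2332 - 1*(-1/4609) = 2332 + 1/4609 = 10748189/4609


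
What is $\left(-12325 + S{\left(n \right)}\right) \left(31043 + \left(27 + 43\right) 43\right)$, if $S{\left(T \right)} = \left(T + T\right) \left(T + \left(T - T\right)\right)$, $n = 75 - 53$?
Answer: $-386739921$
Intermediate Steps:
$n = 22$ ($n = 75 - 53 = 22$)
$S{\left(T \right)} = 2 T^{2}$ ($S{\left(T \right)} = 2 T \left(T + 0\right) = 2 T T = 2 T^{2}$)
$\left(-12325 + S{\left(n \right)}\right) \left(31043 + \left(27 + 43\right) 43\right) = \left(-12325 + 2 \cdot 22^{2}\right) \left(31043 + \left(27 + 43\right) 43\right) = \left(-12325 + 2 \cdot 484\right) \left(31043 + 70 \cdot 43\right) = \left(-12325 + 968\right) \left(31043 + 3010\right) = \left(-11357\right) 34053 = -386739921$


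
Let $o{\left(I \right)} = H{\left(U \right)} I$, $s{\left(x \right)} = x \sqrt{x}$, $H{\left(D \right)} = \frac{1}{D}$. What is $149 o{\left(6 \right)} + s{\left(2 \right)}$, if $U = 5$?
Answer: $\frac{894}{5} + 2 \sqrt{2} \approx 181.63$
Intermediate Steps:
$s{\left(x \right)} = x^{\frac{3}{2}}$
$o{\left(I \right)} = \frac{I}{5}$
$149 o{\left(6 \right)} + s{\left(2 \right)} = 149 \cdot \frac{1}{5} \cdot 6 + 2^{\frac{3}{2}} = 149 \cdot \frac{6}{5} + 2 \sqrt{2} = \frac{894}{5} + 2 \sqrt{2}$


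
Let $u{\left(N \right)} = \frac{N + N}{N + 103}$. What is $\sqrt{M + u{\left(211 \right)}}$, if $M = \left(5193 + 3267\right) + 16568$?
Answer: $\frac{3 \sqrt{68549811}}{157} \approx 158.21$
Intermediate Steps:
$u{\left(N \right)} = \frac{2 N}{103 + N}$
$M = 25028$ ($M = 8460 + 16568 = 25028$)
$\sqrt{M + u{\left(211 \right)}} = \sqrt{25028 + 2 \cdot 211 \frac{1}{103 + 211}} = \sqrt{25028 + 2 \cdot 211 \cdot \frac{1}{314}} = \sqrt{25028 + \frac{211}{157}} = \sqrt{\frac{3929607}{157}} = \frac{3 \sqrt{68549811}}{157}$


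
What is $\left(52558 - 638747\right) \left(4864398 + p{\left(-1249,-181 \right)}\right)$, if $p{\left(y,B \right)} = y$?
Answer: $-2850724449161$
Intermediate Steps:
$\left(52558 - 638747\right) \left(4864398 + p{\left(-1249,-181 \right)}\right) = \left(52558 - 638747\right) \left(4864398 - 1249\right) = \left(52558 + \left(-1099081 + 460334\right)\right) 4863149 = \left(52558 - 638747\right) 4863149 = \left(-586189\right) 4863149 = -2850724449161$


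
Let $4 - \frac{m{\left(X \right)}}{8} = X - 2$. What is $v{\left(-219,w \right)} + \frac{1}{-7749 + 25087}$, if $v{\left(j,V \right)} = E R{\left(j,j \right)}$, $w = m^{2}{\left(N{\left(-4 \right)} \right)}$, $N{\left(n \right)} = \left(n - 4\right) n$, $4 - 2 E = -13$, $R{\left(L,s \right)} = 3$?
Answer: $\frac{221060}{8669} \approx 25.5$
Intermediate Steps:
$E = \frac{17}{2}$ ($E = 2 - - \frac{13}{2} = 2 + \frac{13}{2} = \frac{17}{2} \approx 8.5$)
$N{\left(n \right)} = n \left(-4 + n\right)$ ($N{\left(n \right)} = \left(-4 + n\right) n = n \left(-4 + n\right)$)
$m{\left(X \right)} = 48 - 8 X$ ($m{\left(X \right)} = 32 - 8 \left(X - 2\right) = 32 - 8 \left(-2 + X\right) = 32 - \left(-16 + 8 X\right) = 48 - 8 X$)
$w = 43264$ ($w = \left(48 - 8 \left(- 4 \left(-4 - 4\right)\right)\right)^{2} = \left(48 - 8 \left(\left(-4\right) \left(-8\right)\right)\right)^{2} = \left(48 - 256\right)^{2} = \left(-208\right)^{2} = 43264$)
$v{\left(j,V \right)} = \frac{51}{2}$ ($v{\left(j,V \right)} = \frac{17}{2} \cdot 3 = \frac{51}{2}$)
$v{\left(-219,w \right)} + \frac{1}{-7749 + 25087} = \frac{51}{2} + \frac{1}{-7749 + 25087} = \frac{51}{2} + \frac{1}{17338} = \frac{221060}{8669}$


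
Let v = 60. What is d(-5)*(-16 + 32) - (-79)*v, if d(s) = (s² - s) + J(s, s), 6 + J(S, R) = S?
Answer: 5044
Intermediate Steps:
J(S, R) = -6 + S
d(s) = -6 + s² (d(s) = (s² - s) + (-6 + s) = -6 + s²)
d(-5)*(-16 + 32) - (-79)*v = (-6 + (-5)²)*(-16 + 32) - (-79)*60 = (-6 + 25)*16 - 1*(-4740) = 19*16 + 4740 = 304 + 4740 = 5044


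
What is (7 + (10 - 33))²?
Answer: 256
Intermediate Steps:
(7 + (10 - 33))² = (7 - 23)² = (-16)² = 256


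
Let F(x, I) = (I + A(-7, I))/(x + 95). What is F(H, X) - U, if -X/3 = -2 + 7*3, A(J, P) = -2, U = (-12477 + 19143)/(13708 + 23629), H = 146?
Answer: -3809389/8998217 ≈ -0.42335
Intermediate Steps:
U = 6666/37337 ≈ 0.17854
X = -57 (X = -3*(-2 + 7*3) = -3*(-2 + 21) = -3*19 = -57)
F(x, I) = (-2 + I)/(95 + x) (F(x, I) = (I - 2)/(x + 95) = (-2 + I)/(95 + x))
F(H, X) - U = (-2 - 57)/(95 + 146) - 1*6666/37337 = -59/241 - 6666/37337 = -3809389/8998217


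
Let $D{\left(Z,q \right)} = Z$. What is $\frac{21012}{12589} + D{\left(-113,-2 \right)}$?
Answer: $- \frac{1401545}{12589} \approx -111.33$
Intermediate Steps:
$\frac{21012}{12589} + D{\left(-113,-2 \right)} = \frac{21012}{12589} - 113 = - \frac{1401545}{12589}$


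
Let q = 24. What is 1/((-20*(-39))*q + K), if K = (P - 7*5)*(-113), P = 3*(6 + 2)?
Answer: 1/19963 ≈ 5.0093e-5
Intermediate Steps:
P = 24 (P = 3*8 = 24)
K = 1243 (K = (24 - 7*5)*(-113) = (24 - 35)*(-113) = -11*(-113) = 1243)
1/((-20*(-39))*q + K) = 1/(-20*(-39)*24 + 1243) = 1/(780*24 + 1243) = 1/(18720 + 1243) = 1/19963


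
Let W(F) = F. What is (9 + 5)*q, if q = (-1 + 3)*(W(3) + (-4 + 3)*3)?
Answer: 0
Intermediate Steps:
q = 0 (q = (-1 + 3)*(3 + (-4 + 3)*3) = 2*(3 - 1*3) = 2*(3 - 3) = 2*0 = 0)
(9 + 5)*q = (9 + 5)*0 = 14*0 = 0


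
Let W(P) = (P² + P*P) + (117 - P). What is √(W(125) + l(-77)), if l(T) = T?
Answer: √31165 ≈ 176.54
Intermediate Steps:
W(P) = 117 - P + 2*P² (W(P) = (P² + P²) + (117 - P) = 2*P² + (117 - P) = 117 - P + 2*P²)
√(W(125) + l(-77)) = √((117 - 1*125 + 2*125²) - 77) = √((117 - 125 + 2*15625) - 77) = √((117 - 125 + 31250) - 77) = √(31242 - 77) = √31165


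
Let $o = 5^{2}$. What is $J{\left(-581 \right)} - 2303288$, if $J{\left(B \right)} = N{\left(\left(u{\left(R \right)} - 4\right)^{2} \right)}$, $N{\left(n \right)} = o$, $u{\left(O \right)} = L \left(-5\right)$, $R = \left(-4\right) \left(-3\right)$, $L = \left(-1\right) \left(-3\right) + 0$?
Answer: $-2303263$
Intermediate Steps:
$L = 3$ ($L = 3 + 0 = 3$)
$R = 12$
$u{\left(O \right)} = -15$ ($u{\left(O \right)} = 3 \left(-5\right) = -15$)
$o = 25$
$N{\left(n \right)} = 25$
$J{\left(B \right)} = 25$
$J{\left(-581 \right)} - 2303288 = 25 - 2303288 = -2303263$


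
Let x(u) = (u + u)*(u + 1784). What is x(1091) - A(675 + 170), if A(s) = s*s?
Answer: 5559225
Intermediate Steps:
A(s) = s²
x(u) = 2*u*(1784 + u) (x(u) = (2*u)*(1784 + u) = 2*u*(1784 + u))
x(1091) - A(675 + 170) = 2*1091*(1784 + 1091) - (675 + 170)² = 2*1091*2875 - 1*845² = 6273250 - 1*714025 = 6273250 - 714025 = 5559225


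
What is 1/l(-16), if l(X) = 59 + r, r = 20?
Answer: 1/79 ≈ 0.012658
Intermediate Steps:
l(X) = 79 (l(X) = 59 + 20 = 79)
1/l(-16) = 1/79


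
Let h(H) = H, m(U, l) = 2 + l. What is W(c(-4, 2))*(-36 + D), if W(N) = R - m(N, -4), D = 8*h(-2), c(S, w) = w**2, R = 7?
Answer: -468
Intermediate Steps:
D = -16 (D = 8*(-2) = -16)
W(N) = 9 (W(N) = 7 - (2 - 4) = 7 - 1*(-2) = 7 + 2 = 9)
W(c(-4, 2))*(-36 + D) = 9*(-36 - 16) = 9*(-52) = -468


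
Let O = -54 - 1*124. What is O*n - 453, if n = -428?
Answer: 75731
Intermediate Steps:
O = -178 (O = -54 - 124 = -178)
O*n - 453 = -178*(-428) - 453 = 76184 - 453 = 75731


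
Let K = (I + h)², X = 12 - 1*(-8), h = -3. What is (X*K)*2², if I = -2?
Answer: 2000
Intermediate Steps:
X = 20 (X = 12 + 8 = 20)
K = 25 (K = (-2 - 3)² = (-5)² = 25)
(X*K)*2² = (20*25)*2² = 500*4 = 2000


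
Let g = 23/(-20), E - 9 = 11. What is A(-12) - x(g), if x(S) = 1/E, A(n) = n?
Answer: -241/20 ≈ -12.050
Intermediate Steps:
E = 20 (E = 9 + 11 = 20)
g = -23/20 (g = 23*(-1/20) = -23/20 ≈ -1.1500)
x(S) = 1/20
A(-12) - x(g) = -12 - 1*1/20 = -12 - 1/20 = -241/20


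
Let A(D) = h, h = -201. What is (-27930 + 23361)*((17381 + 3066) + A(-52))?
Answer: -92503974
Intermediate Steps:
A(D) = -201
(-27930 + 23361)*((17381 + 3066) + A(-52)) = (-27930 + 23361)*((17381 + 3066) - 201) = -4569*(20447 - 201) = -4569*20246 = -92503974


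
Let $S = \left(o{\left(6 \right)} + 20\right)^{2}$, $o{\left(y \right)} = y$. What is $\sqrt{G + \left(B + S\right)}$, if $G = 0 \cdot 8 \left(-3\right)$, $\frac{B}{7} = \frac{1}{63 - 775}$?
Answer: $\frac{\sqrt{85672290}}{356} \approx 26.0$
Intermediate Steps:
$B = - \frac{7}{712}$ ($B = \frac{7}{63 - 775} = \frac{7}{-712} = 7 \left(- \frac{1}{712}\right) = - \frac{7}{712} \approx -0.0098315$)
$S = 676$ ($S = \left(6 + 20\right)^{2} = 26^{2} = 676$)
$G = 0$ ($G = 0 \left(-3\right) = 0$)
$\sqrt{G + \left(B + S\right)} = \sqrt{0 + \left(- \frac{7}{712} + 676\right)} = \sqrt{0 + \frac{481305}{712}} = \sqrt{\frac{481305}{712}} = \frac{\sqrt{85672290}}{356}$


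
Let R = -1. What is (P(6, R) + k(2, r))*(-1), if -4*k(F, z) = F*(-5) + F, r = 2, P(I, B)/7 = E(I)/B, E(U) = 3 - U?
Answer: -23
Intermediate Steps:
P(I, B) = 7*(3 - I)/B (P(I, B) = 7*((3 - I)/B) = 7*(3 - I)/B)
k(F, z) = F (k(F, z) = -(F*(-5) + F)/4 = -(-5*F + F)/4 = -(-1)*F = F)
(P(6, R) + k(2, r))*(-1) = (7*(3 - 1*6)/(-1) + 2)*(-1) = (7*(-1)*(3 - 6) + 2)*(-1) = (7*(-1)*(-3) + 2)*(-1) = (21 + 2)*(-1) = 23*(-1) = -23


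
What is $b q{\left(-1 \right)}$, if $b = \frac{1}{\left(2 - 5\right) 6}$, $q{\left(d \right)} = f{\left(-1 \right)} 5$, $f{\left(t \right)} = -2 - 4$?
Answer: $\frac{5}{3} \approx 1.6667$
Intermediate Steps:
$f{\left(t \right)} = -6$ ($f{\left(t \right)} = -2 - 4 = -6$)
$q{\left(d \right)} = -30$ ($q{\left(d \right)} = \left(-6\right) 5 = -30$)
$b = - \frac{1}{18}$ ($b = \frac{1}{\left(-3\right) 6} = \frac{1}{-18} = - \frac{1}{18} \approx -0.055556$)
$b q{\left(-1 \right)} = \left(- \frac{1}{18}\right) \left(-30\right) = \frac{5}{3}$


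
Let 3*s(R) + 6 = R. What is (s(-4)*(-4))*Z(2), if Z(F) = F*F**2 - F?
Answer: 80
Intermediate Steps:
s(R) = -2 + R/3
Z(F) = F**3 - F
(s(-4)*(-4))*Z(2) = ((-2 + (1/3)*(-4))*(-4))*(2**3 - 1*2) = ((-2 - 4/3)*(-4))*(8 - 2) = -10/3*(-4)*6 = (40/3)*6 = 80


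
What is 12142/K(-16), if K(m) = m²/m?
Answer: -6071/8 ≈ -758.88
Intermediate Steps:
K(m) = m
12142/K(-16) = 12142/(-16) = 12142*(-1/16) = -6071/8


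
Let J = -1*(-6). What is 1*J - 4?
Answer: 2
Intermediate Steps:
J = 6
1*J - 4 = 1*6 - 4 = 6 - 4 = 2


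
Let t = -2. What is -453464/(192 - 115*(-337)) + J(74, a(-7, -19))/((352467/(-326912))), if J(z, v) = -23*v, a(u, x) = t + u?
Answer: -310600568904/1525281361 ≈ -203.64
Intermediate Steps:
a(u, x) = -2 + u
-453464/(192 - 115*(-337)) + J(74, a(-7, -19))/((352467/(-326912))) = -453464/(192 - 115*(-337)) + (-23*(-2 - 7))/((352467/(-326912))) = -453464/(192 + 38755) + (-23*(-9))/((352467*(-1/326912))) = -453464/38947 + 207/(-352467/326912) = -453464*1/38947 + 207*(-326912/352467) = -453464/38947 - 7518976/39163 = -310600568904/1525281361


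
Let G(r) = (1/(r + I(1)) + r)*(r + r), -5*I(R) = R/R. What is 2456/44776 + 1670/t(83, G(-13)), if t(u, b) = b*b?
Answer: 48819722137/704471783717 ≈ 0.069300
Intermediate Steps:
I(R) = -1/5 (I(R) = -R/(5*R) = -1/5*1 = -1/5)
G(r) = 2*r*(r + 1/(-1/5 + r)) (G(r) = (1/(r - 1/5) + r)*(r + r) = (1/(-1/5 + r) + r)*(2*r) = (r + 1/(-1/5 + r))*(2*r) = 2*r*(r + 1/(-1/5 + r)))
t(u, b) = b**2
2456/44776 + 1670/t(83, G(-13)) = 2456/44776 + 1670/((2*(-13)*(5 - 1*(-13) + 5*(-13)**2)/(-1 + 5*(-13)))**2) = 2456*(1/44776) + 1670/((2*(-13)*(5 + 13 + 5*169)/(-1 - 65))**2) = 307/5597 + 1670/((2*(-13)*(5 + 13 + 845)/(-66))**2) = 307/5597 + 1670/((2*(-13)*(-1/66)*863)**2) = 307/5597 + 1670/((11219/33)**2) = 307/5597 + 1670/(125865961/1089) = 307/5597 + 1670*(1089/125865961) = 307/5597 + 1818630/125865961 = 48819722137/704471783717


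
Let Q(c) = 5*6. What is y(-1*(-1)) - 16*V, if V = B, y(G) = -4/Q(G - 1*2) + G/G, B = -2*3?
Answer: 1453/15 ≈ 96.867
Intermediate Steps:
Q(c) = 30
B = -6
y(G) = 13/15 (y(G) = -4/30 + G/G = -4*1/30 + 1 = -2/15 + 1 = 13/15)
V = -6
y(-1*(-1)) - 16*V = 13/15 - 16*(-6) = 13/15 + 96 = 1453/15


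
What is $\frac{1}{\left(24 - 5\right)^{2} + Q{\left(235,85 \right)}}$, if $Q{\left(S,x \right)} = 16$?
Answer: $\frac{1}{377} \approx 0.0026525$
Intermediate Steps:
$\frac{1}{\left(24 - 5\right)^{2} + Q{\left(235,85 \right)}} = \frac{1}{\left(24 - 5\right)^{2} + 16} = \frac{1}{19^{2} + 16} = \frac{1}{361 + 16} = \frac{1}{377}$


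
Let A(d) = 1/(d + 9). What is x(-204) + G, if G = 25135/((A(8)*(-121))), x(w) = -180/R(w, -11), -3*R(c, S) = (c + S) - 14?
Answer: -8901445/2519 ≈ -3533.7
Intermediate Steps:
R(c, S) = 14/3 - S/3 - c/3 (R(c, S) = -((c + S) - 14)/3 = -((S + c) - 14)/3 = -(-14 + S + c)/3 = 14/3 - S/3 - c/3)
A(d) = 1/(9 + d)
x(w) = -180/(25/3 - w/3) (x(w) = -180/(14/3 - ⅓*(-11) - w/3) = -180/(14/3 + 11/3 - w/3) = -180/(25/3 - w/3))
G = -38845/11 (G = 25135/((-121/(9 + 8))) = 25135/((-121/17)) = 25135/(((1/17)*(-121))) = 25135/(-121/17) = 25135*(-17/121) = -38845/11 ≈ -3531.4)
x(-204) + G = 540/(-25 - 204) - 38845/11 = 540/(-229) - 38845/11 = 540*(-1/229) - 38845/11 = -540/229 - 38845/11 = -8901445/2519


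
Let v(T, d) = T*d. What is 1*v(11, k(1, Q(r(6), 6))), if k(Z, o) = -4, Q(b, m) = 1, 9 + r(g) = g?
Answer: -44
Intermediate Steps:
r(g) = -9 + g
1*v(11, k(1, Q(r(6), 6))) = 1*(11*(-4)) = 1*(-44) = -44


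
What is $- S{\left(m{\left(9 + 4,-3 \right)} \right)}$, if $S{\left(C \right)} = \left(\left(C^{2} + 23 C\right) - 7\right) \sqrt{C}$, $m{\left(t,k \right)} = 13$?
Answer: $- 461 \sqrt{13} \approx -1662.2$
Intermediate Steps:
$S{\left(C \right)} = \sqrt{C} \left(-7 + C^{2} + 23 C\right)$ ($S{\left(C \right)} = \left(-7 + C^{2} + 23 C\right) \sqrt{C} = \sqrt{C} \left(-7 + C^{2} + 23 C\right)$)
$- S{\left(m{\left(9 + 4,-3 \right)} \right)} = - \sqrt{13} \left(-7 + 13^{2} + 23 \cdot 13\right) = - \sqrt{13} \left(-7 + 169 + 299\right) = - \sqrt{13} \cdot 461 = - 461 \sqrt{13}$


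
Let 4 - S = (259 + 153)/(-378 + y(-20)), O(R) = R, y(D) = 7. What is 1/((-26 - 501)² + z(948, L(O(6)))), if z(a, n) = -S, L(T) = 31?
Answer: 371/103035563 ≈ 3.6007e-6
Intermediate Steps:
S = 1896/371 (S = 4 - (259 + 153)/(-378 + 7) = 4 - 412/(-371) = 4 - 412*(-1)/371 = 4 - 1*(-412/371) = 4 + 412/371 = 1896/371 ≈ 5.1105)
z(a, n) = -1896/371 (z(a, n) = -1*1896/371 = -1896/371)
1/((-26 - 501)² + z(948, L(O(6)))) = 1/((-26 - 501)² - 1896/371) = 1/((-527)² - 1896/371) = 1/(277729 - 1896/371) = 1/(103035563/371) = 371/103035563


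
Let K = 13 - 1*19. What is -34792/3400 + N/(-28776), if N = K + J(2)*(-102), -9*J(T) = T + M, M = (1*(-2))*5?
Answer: -187658611/18344700 ≈ -10.230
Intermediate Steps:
M = -10 (M = -2*5 = -10)
K = -6 (K = 13 - 19 = -6)
J(T) = 10/9 - T/9 (J(T) = -(T - 10)/9 = -(-10 + T)/9 = 10/9 - T/9)
N = -290/3 (N = -6 + (10/9 - ⅑*2)*(-102) = -6 + (10/9 - 2/9)*(-102) = -6 + (8/9)*(-102) = -6 - 272/3 = -290/3 ≈ -96.667)
-34792/3400 + N/(-28776) = -34792/3400 - 290/3/(-28776) = -34792*1/3400 - 290/3*(-1/28776) = -4349/425 + 145/43164 = -187658611/18344700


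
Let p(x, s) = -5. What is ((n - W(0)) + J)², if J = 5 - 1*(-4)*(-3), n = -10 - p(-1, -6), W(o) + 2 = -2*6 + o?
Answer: 4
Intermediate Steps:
W(o) = -14 + o (W(o) = -2 + (-2*6 + o) = -2 + (-12 + o) = -14 + o)
n = -5 (n = -10 - 1*(-5) = -10 + 5 = -5)
J = -7 (J = 5 + 4*(-3) = 5 - 12 = -7)
((n - W(0)) + J)² = ((-5 - (-14 + 0)) - 7)² = ((-5 - 1*(-14)) - 7)² = ((-5 + 14) - 7)² = (9 - 7)² = 2² = 4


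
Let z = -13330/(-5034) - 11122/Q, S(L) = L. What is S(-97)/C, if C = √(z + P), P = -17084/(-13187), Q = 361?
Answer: 1843*I*√8722120792365897/9197312005 ≈ 18.714*I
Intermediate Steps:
P = 17084/13187 (P = -17084*(-1/13187) = 17084/13187 ≈ 1.2955)
z = -25588009/908637 (z = -13330/(-5034) - 11122/361 = -13330*(-1/5034) - 11122*1/361 = 6665/2517 - 11122/361 = -25588009/908637 ≈ -28.161)
C = 35*I*√8722120792365897/630641901 (C = √(-25588009/908637 + 17084/13187) = √(-321905920175/11982196119) = 35*I*√8722120792365897/630641901 ≈ 5.1832*I)
S(-97)/C = -97*(-19*I*√8722120792365897/9197312005) = -(-1843)*I*√8722120792365897/9197312005 = 1843*I*√8722120792365897/9197312005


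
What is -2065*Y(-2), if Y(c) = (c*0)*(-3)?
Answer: 0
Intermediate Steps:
Y(c) = 0 (Y(c) = 0*(-3) = 0)
-2065*Y(-2) = -2065*0 = 0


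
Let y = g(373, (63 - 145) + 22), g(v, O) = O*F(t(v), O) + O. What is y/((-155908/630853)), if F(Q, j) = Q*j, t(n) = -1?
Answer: 577230495/38977 ≈ 14810.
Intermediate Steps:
g(v, O) = O - O² (g(v, O) = O*(-O) + O = -O² + O = O - O²)
y = -3660 (y = ((63 - 145) + 22)*(1 - ((63 - 145) + 22)) = (-82 + 22)*(1 - (-82 + 22)) = -60*(1 - 1*(-60)) = -60*(1 + 60) = -60*61 = -3660)
y/((-155908/630853)) = -3660/((-155908/630853)) = -3660/((-155908*1/630853)) = -3660/(-155908/630853) = -3660*(-630853/155908) = 577230495/38977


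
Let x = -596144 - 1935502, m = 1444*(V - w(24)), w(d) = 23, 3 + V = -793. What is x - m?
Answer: -1349010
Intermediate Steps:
V = -796 (V = -3 - 793 = -796)
m = -1182636 (m = 1444*(-796 - 1*23) = 1444*(-796 - 23) = 1444*(-819) = -1182636)
x = -2531646
x - m = -2531646 - 1*(-1182636) = -2531646 + 1182636 = -1349010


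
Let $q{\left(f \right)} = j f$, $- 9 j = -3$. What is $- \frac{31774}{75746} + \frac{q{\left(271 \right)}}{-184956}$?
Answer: $- \frac{8825451499}{21014515764} \approx -0.41997$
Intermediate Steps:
$j = \frac{1}{3}$ ($j = \left(- \frac{1}{9}\right) \left(-3\right) = \frac{1}{3} \approx 0.33333$)
$q{\left(f \right)} = \frac{f}{3}$
$- \frac{31774}{75746} + \frac{q{\left(271 \right)}}{-184956} = - \frac{31774}{75746} + \frac{\frac{1}{3} \cdot 271}{-184956} = \left(-31774\right) \frac{1}{75746} + \frac{271}{3} \left(- \frac{1}{184956}\right) = - \frac{15887}{37873} - \frac{271}{554868} = - \frac{8825451499}{21014515764}$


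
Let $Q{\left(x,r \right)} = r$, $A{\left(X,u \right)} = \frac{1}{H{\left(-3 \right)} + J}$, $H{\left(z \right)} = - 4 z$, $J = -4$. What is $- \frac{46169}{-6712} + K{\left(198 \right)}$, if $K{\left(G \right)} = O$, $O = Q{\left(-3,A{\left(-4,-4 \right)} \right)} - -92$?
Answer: $\frac{83064}{839} \approx 99.004$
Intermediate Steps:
$A{\left(X,u \right)} = \frac{1}{8}$ ($A{\left(X,u \right)} = \frac{1}{\left(-4\right) \left(-3\right) - 4} = \frac{1}{12 - 4} = \frac{1}{8}$)
$O = \frac{737}{8}$ ($O = \frac{1}{8} - -92 = \frac{1}{8} + 92 = \frac{737}{8} \approx 92.125$)
$K{\left(G \right)} = \frac{737}{8}$
$- \frac{46169}{-6712} + K{\left(198 \right)} = - \frac{46169}{-6712} + \frac{737}{8} = \left(-46169\right) \left(- \frac{1}{6712}\right) + \frac{737}{8} = \frac{46169}{6712} + \frac{737}{8} = \frac{83064}{839}$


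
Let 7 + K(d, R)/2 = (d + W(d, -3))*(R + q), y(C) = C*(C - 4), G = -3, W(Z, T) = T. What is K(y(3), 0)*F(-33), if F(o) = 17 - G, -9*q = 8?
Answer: -200/3 ≈ -66.667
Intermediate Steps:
q = -8/9 (q = -⅑*8 = -8/9 ≈ -0.88889)
y(C) = C*(-4 + C)
K(d, R) = -14 + 2*(-3 + d)*(-8/9 + R) (K(d, R) = -14 + 2*((d - 3)*(R - 8/9)) = -14 + 2*((-3 + d)*(-8/9 + R)) = -14 + 2*(-3 + d)*(-8/9 + R))
F(o) = 20 (F(o) = 17 - 1*(-3) = 17 + 3 = 20)
K(y(3), 0)*F(-33) = (-26/3 - 6*0 - 16*(-4 + 3)/3 + 2*0*(3*(-4 + 3)))*20 = (-26/3 + 0 - 16*(-1)/3 + 2*0*(3*(-1)))*20 = (-26/3 + 0 - 16/9*(-3) + 2*0*(-3))*20 = (-26/3 + 0 + 16/3 + 0)*20 = -10/3*20 = -200/3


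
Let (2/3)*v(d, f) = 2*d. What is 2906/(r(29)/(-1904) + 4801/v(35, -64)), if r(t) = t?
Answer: 11856480/186491 ≈ 63.577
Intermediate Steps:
v(d, f) = 3*d (v(d, f) = 3*(2*d)/2 = 3*d)
2906/(r(29)/(-1904) + 4801/v(35, -64)) = 2906/(29/(-1904) + 4801/((3*35))) = 2906/(29*(-1/1904) + 4801/105) = 2906/(-29/1904 + 4801*(1/105)) = 2906/(-29/1904 + 4801/105) = 2906/(186491/4080) = 2906*(4080/186491) = 11856480/186491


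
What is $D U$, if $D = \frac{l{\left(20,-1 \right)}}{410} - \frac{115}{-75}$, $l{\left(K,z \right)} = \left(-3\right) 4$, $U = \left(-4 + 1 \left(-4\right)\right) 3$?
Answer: $- \frac{1480}{41} \approx -36.098$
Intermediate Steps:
$U = -24$ ($U = \left(-4 - 4\right) 3 = \left(-8\right) 3 = -24$)
$l{\left(K,z \right)} = -12$
$D = \frac{185}{123}$ ($D = - \frac{12}{410} - \frac{115}{-75} = \left(-12\right) \frac{1}{410} - - \frac{23}{15} = - \frac{6}{205} + \frac{23}{15} = \frac{185}{123} \approx 1.5041$)
$D U = \frac{185}{123} \left(-24\right) = - \frac{1480}{41}$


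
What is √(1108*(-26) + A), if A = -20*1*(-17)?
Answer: 2*I*√7117 ≈ 168.72*I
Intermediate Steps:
A = 340 (A = -20*(-17) = 340)
√(1108*(-26) + A) = √(1108*(-26) + 340) = √(-28808 + 340) = √(-28468) = 2*I*√7117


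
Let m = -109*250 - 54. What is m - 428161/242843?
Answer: -6631013433/242843 ≈ -27306.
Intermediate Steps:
m = -27304 (m = -27250 - 54 = -27304)
m - 428161/242843 = -27304 - 428161/242843 = -6631013433/242843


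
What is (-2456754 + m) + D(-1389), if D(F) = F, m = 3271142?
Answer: 812999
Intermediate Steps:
(-2456754 + m) + D(-1389) = (-2456754 + 3271142) - 1389 = 814388 - 1389 = 812999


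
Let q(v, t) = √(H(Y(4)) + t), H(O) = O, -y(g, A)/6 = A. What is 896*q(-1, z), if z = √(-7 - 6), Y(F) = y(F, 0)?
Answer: 896*13^(¼)*√I ≈ 1203.0 + 1203.0*I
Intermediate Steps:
y(g, A) = -6*A
Y(F) = 0 (Y(F) = -6*0 = 0)
z = I*√13 (z = √(-13) = I*√13 ≈ 3.6056*I)
q(v, t) = √t (q(v, t) = √(0 + t) = √t)
896*q(-1, z) = 896*√(I*√13) = 896*(13^(¼)*√I) = 896*13^(¼)*√I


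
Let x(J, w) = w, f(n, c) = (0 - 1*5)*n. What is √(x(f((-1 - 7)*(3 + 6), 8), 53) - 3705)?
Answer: 2*I*√913 ≈ 60.432*I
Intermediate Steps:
f(n, c) = -5*n (f(n, c) = (0 - 5)*n = -5*n)
√(x(f((-1 - 7)*(3 + 6), 8), 53) - 3705) = √(53 - 3705) = √(-3652) = 2*I*√913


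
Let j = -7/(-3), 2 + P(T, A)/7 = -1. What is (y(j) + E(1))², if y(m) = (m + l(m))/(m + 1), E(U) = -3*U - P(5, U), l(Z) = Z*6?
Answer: 52441/100 ≈ 524.41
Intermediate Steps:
l(Z) = 6*Z
P(T, A) = -21 (P(T, A) = -14 + 7*(-1) = -14 - 7 = -21)
j = 7/3 (j = -7*(-⅓) = 7/3 ≈ 2.3333)
E(U) = 21 - 3*U (E(U) = -3*U - 1*(-21) = -3*U + 21 = 21 - 3*U)
y(m) = 7*m/(1 + m) (y(m) = (m + 6*m)/(m + 1) = (7*m)/(1 + m) = 7*m/(1 + m))
(y(j) + E(1))² = (7*(7/3)/(1 + 7/3) + (21 - 3*1))² = (7*(7/3)/(10/3) + (21 - 3))² = (7*(7/3)*(3/10) + 18)² = (49/10 + 18)² = (229/10)² = 52441/100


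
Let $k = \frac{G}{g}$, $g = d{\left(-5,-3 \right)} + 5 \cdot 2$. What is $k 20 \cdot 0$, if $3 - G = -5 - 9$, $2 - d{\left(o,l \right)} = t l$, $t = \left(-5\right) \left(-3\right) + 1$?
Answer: $0$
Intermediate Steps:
$t = 16$ ($t = 15 + 1 = 16$)
$d{\left(o,l \right)} = 2 - 16 l$
$G = 17$ ($G = 3 - \left(-5 - 9\right) = 3 - -14 = 3 + 14 = 17$)
$g = 60$ ($g = \left(2 - -48\right) + 5 \cdot 2 = \left(2 + 48\right) + 10 = 50 + 10 = 60$)
$k = \frac{17}{60} \approx 0.28333$
$k 20 \cdot 0 = \frac{17}{60} \cdot 20 \cdot 0 = \frac{17}{3} \cdot 0 = 0$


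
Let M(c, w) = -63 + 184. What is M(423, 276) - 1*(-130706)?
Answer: 130827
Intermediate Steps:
M(c, w) = 121
M(423, 276) - 1*(-130706) = 121 - 1*(-130706) = 121 + 130706 = 130827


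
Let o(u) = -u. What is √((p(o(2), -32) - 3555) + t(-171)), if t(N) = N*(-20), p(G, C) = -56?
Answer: I*√191 ≈ 13.82*I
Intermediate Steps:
t(N) = -20*N
√((p(o(2), -32) - 3555) + t(-171)) = √((-56 - 3555) - 20*(-171)) = √(-3611 + 3420) = √(-191) = I*√191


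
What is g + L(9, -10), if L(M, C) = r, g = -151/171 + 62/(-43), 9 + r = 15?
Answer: 27023/7353 ≈ 3.6751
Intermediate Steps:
r = 6 (r = -9 + 15 = 6)
g = -17095/7353 (g = -151*1/171 + 62*(-1/43) = -151/171 - 62/43 = -17095/7353 ≈ -2.3249)
L(M, C) = 6
g + L(9, -10) = -17095/7353 + 6 = 27023/7353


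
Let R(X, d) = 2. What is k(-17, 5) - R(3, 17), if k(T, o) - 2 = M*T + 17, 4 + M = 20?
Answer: -255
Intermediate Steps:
M = 16 (M = -4 + 20 = 16)
k(T, o) = 19 + 16*T (k(T, o) = 2 + (16*T + 17) = 2 + (17 + 16*T) = 19 + 16*T)
k(-17, 5) - R(3, 17) = (19 + 16*(-17)) - 1*2 = (19 - 272) - 2 = -253 - 2 = -255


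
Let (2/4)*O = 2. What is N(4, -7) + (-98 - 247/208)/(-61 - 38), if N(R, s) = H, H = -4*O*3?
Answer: -24815/528 ≈ -46.998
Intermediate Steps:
O = 4 (O = 2*2 = 4)
H = -48 (H = -4*4*3 = -16*3 = -48)
N(R, s) = -48
N(4, -7) + (-98 - 247/208)/(-61 - 38) = -48 + (-98 - 247/208)/(-61 - 38) = -48 + (-98 - 247*1/208)/(-99) = -48 + (-98 - 19/16)*(-1/99) = -48 - 1587/16*(-1/99) = -48 + 529/528 = -24815/528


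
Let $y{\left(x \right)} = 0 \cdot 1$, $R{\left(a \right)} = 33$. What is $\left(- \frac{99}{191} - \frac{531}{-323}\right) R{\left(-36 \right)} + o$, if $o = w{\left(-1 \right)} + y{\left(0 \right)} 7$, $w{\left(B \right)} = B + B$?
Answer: $\frac{2168266}{61693} \approx 35.146$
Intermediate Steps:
$w{\left(B \right)} = 2 B$
$y{\left(x \right)} = 0$
$o = -2$ ($o = 2 \left(-1\right) + 0 \cdot 7 = -2 + 0 = -2$)
$\left(- \frac{99}{191} - \frac{531}{-323}\right) R{\left(-36 \right)} + o = \left(- \frac{99}{191} - \frac{531}{-323}\right) 33 - 2 = \left(\left(-99\right) \frac{1}{191} - - \frac{531}{323}\right) 33 - 2 = \left(- \frac{99}{191} + \frac{531}{323}\right) 33 - 2 = \frac{69444}{61693} \cdot 33 - 2 = \frac{2291652}{61693} - 2 = \frac{2168266}{61693}$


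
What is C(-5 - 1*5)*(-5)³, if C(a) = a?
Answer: 1250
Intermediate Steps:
C(-5 - 1*5)*(-5)³ = (-5 - 1*5)*(-5)³ = (-5 - 5)*(-125) = -10*(-125) = 1250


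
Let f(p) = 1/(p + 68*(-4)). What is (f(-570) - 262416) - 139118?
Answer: -338091629/842 ≈ -4.0153e+5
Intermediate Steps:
f(p) = 1/(-272 + p) (f(p) = 1/(p - 272) = 1/(-272 + p))
(f(-570) - 262416) - 139118 = (1/(-272 - 570) - 262416) - 139118 = (1/(-842) - 262416) - 139118 = (-1/842 - 262416) - 139118 = -220954273/842 - 139118 = -338091629/842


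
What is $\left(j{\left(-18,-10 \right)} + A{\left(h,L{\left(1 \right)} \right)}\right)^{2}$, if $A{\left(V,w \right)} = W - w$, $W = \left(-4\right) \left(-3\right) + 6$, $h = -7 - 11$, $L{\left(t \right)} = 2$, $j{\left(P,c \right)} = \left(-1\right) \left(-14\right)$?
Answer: $900$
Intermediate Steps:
$j{\left(P,c \right)} = 14$
$h = -18$ ($h = -7 - 11 = -18$)
$W = 18$ ($W = 12 + 6 = 18$)
$A{\left(V,w \right)} = 18 - w$
$\left(j{\left(-18,-10 \right)} + A{\left(h,L{\left(1 \right)} \right)}\right)^{2} = \left(14 + \left(18 - 2\right)\right)^{2} = \left(14 + 16\right)^{2} = 30^{2} = 900$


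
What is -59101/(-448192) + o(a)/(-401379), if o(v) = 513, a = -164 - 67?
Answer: 7830659261/59964952256 ≈ 0.13059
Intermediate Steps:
a = -231
-59101/(-448192) + o(a)/(-401379) = -59101/(-448192) + 513/(-401379) = -59101*(-1/448192) + 513*(-1/401379) = 59101/448192 - 171/133793 = 7830659261/59964952256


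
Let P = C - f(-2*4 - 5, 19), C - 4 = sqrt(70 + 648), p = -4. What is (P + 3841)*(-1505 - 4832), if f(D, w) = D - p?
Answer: -24422798 - 6337*sqrt(718) ≈ -2.4593e+7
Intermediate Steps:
f(D, w) = 4 + D (f(D, w) = D - 1*(-4) = D + 4 = 4 + D)
C = 4 + sqrt(718) (C = 4 + sqrt(70 + 648) = 4 + sqrt(718) ≈ 30.796)
P = 13 + sqrt(718) (P = (4 + sqrt(718)) - (4 + (-2*4 - 5)) = (4 + sqrt(718)) - (4 + (-8 - 5)) = (4 + sqrt(718)) - (4 - 13) = (4 + sqrt(718)) - 1*(-9) = (4 + sqrt(718)) + 9 = 13 + sqrt(718) ≈ 39.796)
(P + 3841)*(-1505 - 4832) = ((13 + sqrt(718)) + 3841)*(-1505 - 4832) = (3854 + sqrt(718))*(-6337) = -24422798 - 6337*sqrt(718)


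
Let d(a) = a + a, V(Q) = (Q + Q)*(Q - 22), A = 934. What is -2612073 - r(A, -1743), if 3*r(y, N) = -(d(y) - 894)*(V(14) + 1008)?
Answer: -7072603/3 ≈ -2.3575e+6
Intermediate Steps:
V(Q) = 2*Q*(-22 + Q) (V(Q) = (2*Q)*(-22 + Q) = 2*Q*(-22 + Q))
d(a) = 2*a
r(y, N) = 233632 - 1568*y/3 (r(y, N) = (-(2*y - 894)*(2*14*(-22 + 14) + 1008))/3 = (-(-894 + 2*y)*(2*14*(-8) + 1008))/3 = (-(-894 + 2*y)*(-224 + 1008))/3 = (-(-894 + 2*y)*784)/3 = (-(-700896 + 1568*y))/3 = (700896 - 1568*y)/3 = 233632 - 1568*y/3)
-2612073 - r(A, -1743) = -2612073 - (233632 - 1568/3*934) = -2612073 - (233632 - 1464512/3) = -2612073 - 1*(-763616/3) = -2612073 + 763616/3 = -7072603/3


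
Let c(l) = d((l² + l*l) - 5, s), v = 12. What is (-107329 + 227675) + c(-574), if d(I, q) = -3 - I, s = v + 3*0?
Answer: -538604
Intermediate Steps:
s = 12 (s = 12 + 3*0 = 12 + 0 = 12)
c(l) = 2 - 2*l² (c(l) = -3 - ((l² + l*l) - 5) = -3 - ((l² + l²) - 5) = -3 - (2*l² - 5) = -3 - (-5 + 2*l²) = -3 + (5 - 2*l²) = 2 - 2*l²)
(-107329 + 227675) + c(-574) = (-107329 + 227675) + (2 - 2*(-574)²) = 120346 + (2 - 2*329476) = 120346 + (2 - 658952) = 120346 - 658950 = -538604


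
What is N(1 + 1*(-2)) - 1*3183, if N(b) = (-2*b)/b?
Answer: -3185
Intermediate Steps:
N(b) = -2
N(1 + 1*(-2)) - 1*3183 = -2 - 1*3183 = -2 - 3183 = -3185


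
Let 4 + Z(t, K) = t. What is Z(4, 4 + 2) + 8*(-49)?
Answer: -392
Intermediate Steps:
Z(t, K) = -4 + t
Z(4, 4 + 2) + 8*(-49) = (-4 + 4) + 8*(-49) = 0 - 392 = -392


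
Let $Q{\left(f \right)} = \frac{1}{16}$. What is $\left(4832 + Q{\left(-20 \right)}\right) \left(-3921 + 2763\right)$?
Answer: $- \frac{44764227}{8} \approx -5.5955 \cdot 10^{6}$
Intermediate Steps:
$Q{\left(f \right)} = \frac{1}{16}$
$\left(4832 + Q{\left(-20 \right)}\right) \left(-3921 + 2763\right) = \left(4832 + \frac{1}{16}\right) \left(-3921 + 2763\right) = \frac{77313}{16} \left(-1158\right) = - \frac{44764227}{8}$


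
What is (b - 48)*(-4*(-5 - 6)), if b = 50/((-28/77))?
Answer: -8162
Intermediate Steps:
b = -275/2 (b = 50/((-28*1/77)) = 50/(-4/11) = 50*(-11/4) = -275/2 ≈ -137.50)
(b - 48)*(-4*(-5 - 6)) = (-275/2 - 48)*(-4*(-5 - 6)) = -(-742)*(-11) = -371/2*44 = -8162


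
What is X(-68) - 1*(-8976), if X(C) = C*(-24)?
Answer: 10608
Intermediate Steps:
X(C) = -24*C
X(-68) - 1*(-8976) = -24*(-68) - 1*(-8976) = 1632 + 8976 = 10608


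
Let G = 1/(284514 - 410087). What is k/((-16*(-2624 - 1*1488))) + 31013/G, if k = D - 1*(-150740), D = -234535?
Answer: -256220065464403/65792 ≈ -3.8944e+9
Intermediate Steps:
G = -1/125573 (G = 1/(-125573) = -1/125573 ≈ -7.9635e-6)
k = -83795 (k = -234535 - 1*(-150740) = -234535 + 150740 = -83795)
k/((-16*(-2624 - 1*1488))) + 31013/G = -83795*(-1/(16*(-2624 - 1*1488))) + 31013/(-1/125573) = -83795*(-1/(16*(-2624 - 1488))) + 31013*(-125573) = -83795/((-16*(-4112))) - 3894395449 = -83795/65792 - 3894395449 = -256220065464403/65792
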